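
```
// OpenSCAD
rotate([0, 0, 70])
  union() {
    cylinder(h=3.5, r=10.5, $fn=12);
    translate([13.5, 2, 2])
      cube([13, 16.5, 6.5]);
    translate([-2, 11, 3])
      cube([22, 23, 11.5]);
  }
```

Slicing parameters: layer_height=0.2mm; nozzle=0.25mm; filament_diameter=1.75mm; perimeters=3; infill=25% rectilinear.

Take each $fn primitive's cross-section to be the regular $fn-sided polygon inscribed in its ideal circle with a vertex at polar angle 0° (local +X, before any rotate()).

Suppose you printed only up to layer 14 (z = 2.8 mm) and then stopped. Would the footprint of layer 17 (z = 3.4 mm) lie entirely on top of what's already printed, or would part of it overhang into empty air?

part overhangs

Compare the two slices. At z = 2.8: the r=10.5 cylinder gives a regular 12-gon of circumradius 10.5 (constant along its height) (area = (12/2)·10.500²·sin(360°/12) = 330.75 mm²); the cube at (13.5, 2) (footprint 13×16.5) is included at this height (area 214.50 mm²); the cube at (-2, 11) does not reach this height (z outside [3, 14.5]); Taking the union: the 2 present regions are separate (no shared area or edge), so areas and boundary lengths simply add and each stays a separate island — area = 545.25 mm²; (rotated 70° about Z; rotation is an isometry so areas/perimeters/island counts are preserved). At z = 3.4: the cylinder: section is a regular 12-gon, circumradius r=10.5 (area = (12/2)·10.500²·sin(360°/12) = 330.75 mm²); the 13×16.5 cube at (13.5, 2) contributes its full rectangle (area 214.50 mm²); the cube at (-2, 11) (footprint 22×23) is included at this height (area 506.00 mm²); Combining (union): the regions partially overlap — summed areas 1051.25 mm² minus the doubly-counted overlap 48.75 mm² gives 1002.50 mm² — area = 1002.50 mm²; (whole slice rotated 70° about Z — lengths, areas and connectivity unchanged). Checking containment: at z = 3.4 the cross-section extends beyond the z = 2.8 cross-section by about 457.25 mm².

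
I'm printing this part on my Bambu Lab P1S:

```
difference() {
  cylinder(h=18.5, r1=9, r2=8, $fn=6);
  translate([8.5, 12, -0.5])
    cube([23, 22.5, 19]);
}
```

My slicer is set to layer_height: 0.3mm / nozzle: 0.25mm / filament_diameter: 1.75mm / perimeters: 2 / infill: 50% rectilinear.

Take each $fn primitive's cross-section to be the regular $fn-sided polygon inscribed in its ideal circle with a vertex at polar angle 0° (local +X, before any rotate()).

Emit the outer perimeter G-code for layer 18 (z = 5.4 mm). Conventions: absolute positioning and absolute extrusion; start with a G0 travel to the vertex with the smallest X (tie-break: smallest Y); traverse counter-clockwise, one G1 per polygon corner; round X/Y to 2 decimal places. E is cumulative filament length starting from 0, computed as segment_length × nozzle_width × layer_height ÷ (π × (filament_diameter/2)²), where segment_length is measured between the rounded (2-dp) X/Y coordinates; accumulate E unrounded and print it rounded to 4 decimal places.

At z = 5.4 mm: the cone contributes a regular 6-gon of circumradius 8.708 (interpolated between r1=9 and r2=8 at t=0.292); the cube at (8.5, 12) (footprint 23×22.5) is included at this height; After the difference (first − rest): starting from the cone, the 23×22.5 cube at (8.5, 12) misses the remaining region (no effect) — 1 connected region. The outline is a single polygon with 6 vertices. Extrusion per mm of travel: 0.25 × 0.3 / (π × 0.875²) = 0.031181. Accumulating E over each segment gives final E = 1.6289.

G0 X-8.71 Y0.00 Z5.40
G1 X-4.35 Y-7.54 E0.2716
G1 X4.35 Y-7.54 E0.5429
G1 X8.71 Y0.00 E0.8144
G1 X4.35 Y7.54 E1.0860
G1 X-4.35 Y7.54 E1.3573
G1 X-8.71 Y0.00 E1.6289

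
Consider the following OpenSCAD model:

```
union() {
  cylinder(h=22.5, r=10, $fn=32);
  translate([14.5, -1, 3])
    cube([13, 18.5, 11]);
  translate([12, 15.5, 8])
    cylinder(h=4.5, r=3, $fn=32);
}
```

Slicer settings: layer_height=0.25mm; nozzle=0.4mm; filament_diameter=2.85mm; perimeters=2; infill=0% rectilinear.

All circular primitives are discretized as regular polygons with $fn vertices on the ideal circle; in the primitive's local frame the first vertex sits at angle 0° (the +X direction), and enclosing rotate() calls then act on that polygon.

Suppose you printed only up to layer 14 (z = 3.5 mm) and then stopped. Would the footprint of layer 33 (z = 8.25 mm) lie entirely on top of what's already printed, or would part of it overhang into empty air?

Compare the two slices. At z = 3.5: the r=10 cylinder contributes a regular 32-gon of circumradius 10 (area = (32/2)·10.000²·sin(360°/32) = 312.14 mm²); the 13×18.5 cube at (14.5, -1) contributes its full rectangle (area 240.50 mm²); the cylinder at (12, 15.5) is absent (z outside [8, 12.5]); Combining (union): the 2 present regions are separate (no shared area or edge), so areas and boundary lengths simply add and each stays a separate island — area = 552.64 mm². At z = 8.25: the r=10 cylinder gives a regular 32-gon of circumradius 10 (constant along its height) (area = (32/2)·10.000²·sin(360°/32) = 312.14 mm²); the cube at (14.5, -1) is present — its section is the full 13×18.5 rectangle (area 240.50 mm²); the cylinder at (12, 15.5): section is a regular 32-gon, circumradius r=3 (area = (32/2)·3.000²·sin(360°/32) = 28.09 mm²); Combining (union): the regions partially overlap — summed areas 580.74 mm² minus the doubly-counted overlap 1.09 mm² gives 579.65 mm² — area = 579.65 mm². Checking containment: at z = 8.25 the cross-section extends beyond the z = 3.5 cross-section by about 27.00 mm².

part overhangs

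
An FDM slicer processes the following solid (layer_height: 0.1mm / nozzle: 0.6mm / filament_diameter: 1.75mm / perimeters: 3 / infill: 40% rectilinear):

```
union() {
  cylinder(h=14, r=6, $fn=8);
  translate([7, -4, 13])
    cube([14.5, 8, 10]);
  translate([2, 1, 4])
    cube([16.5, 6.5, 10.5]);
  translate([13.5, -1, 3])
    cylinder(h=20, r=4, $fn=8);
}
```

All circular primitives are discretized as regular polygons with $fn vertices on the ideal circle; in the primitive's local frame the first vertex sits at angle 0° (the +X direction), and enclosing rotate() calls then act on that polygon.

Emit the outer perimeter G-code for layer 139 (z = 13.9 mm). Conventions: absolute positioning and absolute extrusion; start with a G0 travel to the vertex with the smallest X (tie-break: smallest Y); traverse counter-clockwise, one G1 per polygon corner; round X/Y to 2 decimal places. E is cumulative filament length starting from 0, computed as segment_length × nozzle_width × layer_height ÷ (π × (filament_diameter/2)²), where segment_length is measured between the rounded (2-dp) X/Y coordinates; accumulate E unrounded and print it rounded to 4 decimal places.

At z = 13.9 mm: the r=6 cylinder gives a regular 8-gon of circumradius 6 (constant along its height); the cube at (7, -4) is present — its section is the full 14.5×8 rectangle; the cube at (2, 1) (footprint 16.5×6.5) is included at this height; the r=4 cylinder at (13.5, -1) gives a regular 8-gon of circumradius 4 (constant along its height); Taking the union: the regions partially overlap (shared area 87.83 mm²), so overlapping operands fuse into one piece — 1 connected region. The outline is a single polygon with 19 vertices. Extrusion per mm of travel: 0.6 × 0.1 / (π × 0.875²) = 0.024945. Accumulating E over each segment gives final E = 2.1310.

G0 X-6.00 Y0.00 Z13.90
G1 X-4.24 Y-4.24 E0.1145
G1 X0.00 Y-6.00 E0.2290
G1 X4.24 Y-4.24 E0.3436
G1 X6.00 Y0.00 E0.4581
G1 X5.59 Y1.00 E0.4850
G1 X7.00 Y1.00 E0.5202
G1 X7.00 Y-4.00 E0.6449
G1 X11.09 Y-4.00 E0.7470
G1 X13.50 Y-5.00 E0.8120
G1 X15.91 Y-4.00 E0.8771
G1 X21.50 Y-4.00 E1.0166
G1 X21.50 Y4.00 E1.2161
G1 X18.50 Y4.00 E1.2910
G1 X18.50 Y7.50 E1.3783
G1 X2.00 Y7.50 E1.7899
G1 X2.00 Y5.17 E1.8480
G1 X0.00 Y6.00 E1.9020
G1 X-4.24 Y4.24 E2.0165
G1 X-6.00 Y0.00 E2.1310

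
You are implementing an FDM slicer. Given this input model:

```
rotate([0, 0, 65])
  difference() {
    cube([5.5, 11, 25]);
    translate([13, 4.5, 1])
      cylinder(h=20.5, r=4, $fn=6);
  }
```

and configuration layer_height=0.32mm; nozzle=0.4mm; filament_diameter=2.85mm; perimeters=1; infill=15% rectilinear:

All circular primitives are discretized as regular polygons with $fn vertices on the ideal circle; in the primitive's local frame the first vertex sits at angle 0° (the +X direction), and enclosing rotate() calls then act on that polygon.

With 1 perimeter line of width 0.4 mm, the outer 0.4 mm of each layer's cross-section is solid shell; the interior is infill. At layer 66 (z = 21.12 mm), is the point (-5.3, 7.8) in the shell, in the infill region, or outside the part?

infill

At z = 21.12 mm: the 5.5×11 cube contributes its full rectangle; the cylinder at (13, 4.5): section is a regular 6-gon, circumradius r=4; Taking the first minus the rest: starting from the 5.5×11 cube, the r=4 cylinder at (13, 4.5) misses the remaining region (no effect) — 1 connected region; (rotated 65° about Z; rotation is an isometry so areas/perimeters/island counts are preserved). Overall, the cross-section is a single solid region. Undo the 65° rotation: the query point maps to (4.829, 8.100) in the un-rotated model frame. The nearest boundary edge runs (5.50, 11.00)→(5.50, 0.00); distance from the point to it = 0.67 mm. The point is inside the cross-section and 0.67 mm from the nearest boundary — more than the 0.4 mm shell width (1 × 0.4), so it's in the infill interior.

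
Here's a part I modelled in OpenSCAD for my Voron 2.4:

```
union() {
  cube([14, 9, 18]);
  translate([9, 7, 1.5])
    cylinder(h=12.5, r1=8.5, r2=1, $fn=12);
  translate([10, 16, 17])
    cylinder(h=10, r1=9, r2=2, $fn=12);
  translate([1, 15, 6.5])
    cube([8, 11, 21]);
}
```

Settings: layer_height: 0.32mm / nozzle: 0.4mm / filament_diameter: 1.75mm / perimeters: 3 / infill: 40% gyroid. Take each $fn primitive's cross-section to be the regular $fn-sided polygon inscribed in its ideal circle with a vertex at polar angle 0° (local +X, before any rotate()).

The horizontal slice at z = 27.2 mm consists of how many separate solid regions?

1

At z = 27.2 mm: the cube is absent (z outside [0, 18]); the cone at (9, 7) does not reach this height (z outside [1.5, 14]); the cone at (10, 16) is absent (z outside [17, 27]); the cube at (1, 15) (footprint 8×11) is included at this height; Taking the union: only the 8×11 cube at (1, 15) is present, so the union is just that shape — 1 connected region. The result has 1 disconnected region.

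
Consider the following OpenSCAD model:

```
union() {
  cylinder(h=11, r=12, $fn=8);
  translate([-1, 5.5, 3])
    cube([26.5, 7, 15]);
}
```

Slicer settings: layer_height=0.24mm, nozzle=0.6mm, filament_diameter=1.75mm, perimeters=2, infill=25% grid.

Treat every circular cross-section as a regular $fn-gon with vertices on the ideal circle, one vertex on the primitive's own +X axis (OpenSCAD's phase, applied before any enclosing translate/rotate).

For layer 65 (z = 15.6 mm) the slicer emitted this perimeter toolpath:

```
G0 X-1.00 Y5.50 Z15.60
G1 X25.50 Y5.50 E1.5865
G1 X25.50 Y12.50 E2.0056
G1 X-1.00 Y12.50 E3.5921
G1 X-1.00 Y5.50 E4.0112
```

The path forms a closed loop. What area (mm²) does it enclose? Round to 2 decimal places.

185.50 mm²

Apply the shoelace formula to the sequence of (X, Y) vertices; enclosed area = 185.50 mm².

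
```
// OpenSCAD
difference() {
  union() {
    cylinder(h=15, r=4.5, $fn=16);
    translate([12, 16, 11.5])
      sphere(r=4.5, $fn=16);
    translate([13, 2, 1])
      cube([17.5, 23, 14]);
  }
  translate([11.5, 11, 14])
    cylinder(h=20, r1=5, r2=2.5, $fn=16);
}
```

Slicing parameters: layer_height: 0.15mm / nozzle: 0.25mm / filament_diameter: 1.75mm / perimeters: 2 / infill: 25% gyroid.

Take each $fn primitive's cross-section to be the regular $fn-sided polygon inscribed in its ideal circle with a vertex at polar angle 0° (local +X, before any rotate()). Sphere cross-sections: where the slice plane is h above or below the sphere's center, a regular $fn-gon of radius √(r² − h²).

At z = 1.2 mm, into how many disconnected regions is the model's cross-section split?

At z = 1.2 mm: the r=4.5 cylinder gives a regular 16-gon of circumradius 4.5 (constant along its height); the sphere at (12, 16) is absent (|z−center|=10.300 > r=4.5); the 17.5×23 cube at (13, 2) contributes its full rectangle; Merging all regions: the 2 present regions are separate (no shared area or edge), so areas and boundary lengths simply add and each stays a separate island — 2 connected regions; the cone at (11.5, 11) is absent (z outside [14, 34]); After the difference (first − rest): none of the subtracted shapes is present at this height, so the result so far is unchanged — 2 connected regions. The result has 2 disconnected regions.

2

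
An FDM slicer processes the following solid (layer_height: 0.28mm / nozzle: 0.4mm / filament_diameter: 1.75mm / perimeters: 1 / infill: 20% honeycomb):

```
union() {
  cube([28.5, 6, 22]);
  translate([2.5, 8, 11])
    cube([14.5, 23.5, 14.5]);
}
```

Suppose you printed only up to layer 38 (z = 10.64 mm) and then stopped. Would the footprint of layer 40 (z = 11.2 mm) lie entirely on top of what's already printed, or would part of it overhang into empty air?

part overhangs

Compare the two slices. At z = 10.64: the cube is present — its section is the full 28.5×6 rectangle (area 171.00 mm²); the cube at (2.5, 8) is not intersected at this z (z outside [11, 25.5]); Merging all regions: only the 28.5×6 cube is present, so the union is just that shape — area = 171.00 mm². At z = 11.2: the 28.5×6 cube contributes its full rectangle (area 171.00 mm²); the cube at (2.5, 8) (footprint 14.5×23.5) is included at this height (area 340.75 mm²); Combining (union): the 2 present regions are separate (no shared area or edge), so areas and boundary lengths simply add and each stays a separate island — area = 511.75 mm². Checking containment: at z = 11.2 the cross-section extends beyond the z = 10.64 cross-section by about 340.75 mm².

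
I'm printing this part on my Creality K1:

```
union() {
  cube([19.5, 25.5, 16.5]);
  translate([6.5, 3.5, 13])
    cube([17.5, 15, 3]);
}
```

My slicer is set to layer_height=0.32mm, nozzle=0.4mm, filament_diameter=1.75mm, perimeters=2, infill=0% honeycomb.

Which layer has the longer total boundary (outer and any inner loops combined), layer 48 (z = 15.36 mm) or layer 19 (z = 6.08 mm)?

Layer 48 (z = 15.36): the 19.5×25.5 cube contributes its full rectangle (perimeter 90.00 mm); the cube at (6.5, 3.5) (footprint 17.5×15) is included at this height (perimeter 65.00 mm); Merging all regions: the regions partially overlap (shared area 195.00 mm²), so the edge portions inside another operand are dropped and the merged outline is re-measured after clipping — boundary = 99.00 mm. So its perimeter = 99.00 mm. Layer 19 (z = 6.08): the cube is present — its section is the full 19.5×25.5 rectangle (perimeter 90.00 mm); the cube at (6.5, 3.5) is not intersected at this z (z outside [13, 16]); Combining (union): only the 19.5×25.5 cube is present, so the union is just that shape — boundary = 90.00 mm. So its perimeter = 90.00 mm. Layer 48 is larger (99.00 vs 90.00 mm).

layer 48 (z = 15.36 mm)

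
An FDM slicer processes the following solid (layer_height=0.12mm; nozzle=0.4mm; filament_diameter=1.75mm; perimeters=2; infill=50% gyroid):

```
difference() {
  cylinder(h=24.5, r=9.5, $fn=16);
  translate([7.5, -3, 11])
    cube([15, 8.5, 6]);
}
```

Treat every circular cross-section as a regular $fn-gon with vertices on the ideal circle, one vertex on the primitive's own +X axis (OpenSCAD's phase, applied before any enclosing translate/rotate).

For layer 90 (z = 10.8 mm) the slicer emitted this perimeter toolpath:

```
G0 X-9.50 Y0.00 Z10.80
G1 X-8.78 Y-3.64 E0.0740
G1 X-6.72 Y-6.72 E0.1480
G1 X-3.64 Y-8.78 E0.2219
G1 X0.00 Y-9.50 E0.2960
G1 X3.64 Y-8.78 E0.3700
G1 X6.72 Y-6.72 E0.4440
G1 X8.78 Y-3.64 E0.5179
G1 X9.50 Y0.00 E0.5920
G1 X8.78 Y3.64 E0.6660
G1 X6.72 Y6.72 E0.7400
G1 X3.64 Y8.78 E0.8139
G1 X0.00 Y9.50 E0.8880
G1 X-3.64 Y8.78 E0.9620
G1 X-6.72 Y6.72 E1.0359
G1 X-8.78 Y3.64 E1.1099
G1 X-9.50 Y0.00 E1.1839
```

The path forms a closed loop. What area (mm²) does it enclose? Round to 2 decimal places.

Apply the shoelace formula to the sequence of (X, Y) vertices; enclosed area = 276.48 mm².

276.48 mm²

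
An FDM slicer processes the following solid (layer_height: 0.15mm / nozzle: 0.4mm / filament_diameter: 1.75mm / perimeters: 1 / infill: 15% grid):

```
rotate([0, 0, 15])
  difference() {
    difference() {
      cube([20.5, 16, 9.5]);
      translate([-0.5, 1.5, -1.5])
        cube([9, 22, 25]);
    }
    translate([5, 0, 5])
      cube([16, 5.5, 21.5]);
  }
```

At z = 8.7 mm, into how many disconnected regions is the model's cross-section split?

2

At z = 8.7 mm: the cube is present — its section is the full 20.5×16 rectangle; the cube at (-0.5, 1.5) is present — its section is the full 9×22 rectangle; Subtracting the remaining from the first: starting from the 20.5×16 cube, the 9×22 cube at (-0.5, 1.5) partially overlaps it — only the 123.25 mm² overlap (of its 198.00 mm²) is removed, clipping the outline — 1 connected region; the cube at (5, 0) (footprint 16×5.5) is included at this height; Subtracting the remaining from the first: starting from that combined region, the 16×5.5 cube at (5, 0) partially overlaps it — only the 71.25 mm² overlap (of its 88.00 mm²) is removed, clipping the outline — 2 connected regions; (rotated 15° about Z; rotation is an isometry so areas/perimeters/island counts are preserved). The result has 2 disconnected regions.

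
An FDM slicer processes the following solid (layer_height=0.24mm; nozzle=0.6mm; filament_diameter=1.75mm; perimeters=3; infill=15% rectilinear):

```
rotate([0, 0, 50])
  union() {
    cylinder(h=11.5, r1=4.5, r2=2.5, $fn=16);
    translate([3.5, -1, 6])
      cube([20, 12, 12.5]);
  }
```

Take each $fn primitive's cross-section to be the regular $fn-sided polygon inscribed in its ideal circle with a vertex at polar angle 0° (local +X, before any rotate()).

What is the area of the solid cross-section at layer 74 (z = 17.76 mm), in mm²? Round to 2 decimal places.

At z = 17.76 mm: the cone is not intersected at this z (z outside [0, 11.5]); the 20×12 cube at (3.5, -1) contributes its full rectangle (area 240.00 mm²); Merging all regions: only the 20×12 cube at (3.5, -1) is present, so the union is just that shape — area = 240.00 mm²; (whole slice rotated 50° about Z — lengths, areas and connectivity unchanged). Overall, the cross-section is a single solid region. Net area = 240.00 mm².

240.00 mm²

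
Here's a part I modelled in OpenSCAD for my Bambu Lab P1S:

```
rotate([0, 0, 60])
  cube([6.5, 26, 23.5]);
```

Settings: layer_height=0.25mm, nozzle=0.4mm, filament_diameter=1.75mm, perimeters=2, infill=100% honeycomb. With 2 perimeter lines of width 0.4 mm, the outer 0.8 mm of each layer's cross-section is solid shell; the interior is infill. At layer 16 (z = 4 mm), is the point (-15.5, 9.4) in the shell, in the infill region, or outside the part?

shell

At z = 4 mm: the 6.5×26 cube contributes its full rectangle; (whole slice rotated 60° about Z — lengths, areas and connectivity unchanged). Overall, the cross-section is a single solid region. Undo the 60° rotation: the query point maps to (0.391, 18.123) in the un-rotated model frame. The nearest boundary edge runs (0.00, 26.00)→(0.00, 0.00); distance from the point to it = 0.39 mm. The point is inside the cross-section, 0.39 mm from the nearest boundary — within the 0.8 mm shell band (2 × 0.4).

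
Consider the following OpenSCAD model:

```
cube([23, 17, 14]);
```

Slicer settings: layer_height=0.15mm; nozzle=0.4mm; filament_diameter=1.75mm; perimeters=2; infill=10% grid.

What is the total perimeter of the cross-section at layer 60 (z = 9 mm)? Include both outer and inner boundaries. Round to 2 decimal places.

80.00 mm

At z = 9 mm: the cube (footprint 23×17) is included at this height (perimeter 80.00 mm). Overall, the cross-section is a single solid region. Total boundary length (outer) = 80.00 mm.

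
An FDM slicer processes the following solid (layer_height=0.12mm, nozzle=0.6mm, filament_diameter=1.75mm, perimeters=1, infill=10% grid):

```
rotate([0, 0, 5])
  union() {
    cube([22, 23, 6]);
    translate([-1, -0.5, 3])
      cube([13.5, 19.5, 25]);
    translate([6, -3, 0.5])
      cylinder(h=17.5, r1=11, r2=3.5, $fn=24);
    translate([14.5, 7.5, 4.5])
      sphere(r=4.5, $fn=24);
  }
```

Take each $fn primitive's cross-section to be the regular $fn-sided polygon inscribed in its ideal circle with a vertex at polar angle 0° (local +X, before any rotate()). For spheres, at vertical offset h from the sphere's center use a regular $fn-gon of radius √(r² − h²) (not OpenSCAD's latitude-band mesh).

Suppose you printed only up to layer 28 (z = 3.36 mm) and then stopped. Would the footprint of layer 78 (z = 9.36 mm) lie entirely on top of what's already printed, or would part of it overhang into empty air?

entirely on top

Compare the two slices. At z = 3.36: the cube (footprint 22×23) is included at this height (area 506.00 mm²); the cube at (-1, -0.5) (footprint 13.5×19.5) is included at this height (area 263.25 mm²); the cone at (6, -3): at t=0.163 of its height the radius interpolates to r₁+(r₂−r₁)t = 9.774, giving a regular 24-gon of that circumradius (area = (24/2)·9.774²·sin(360°/24) = 296.72 mm²); the r=4.5 sphere at (14.5, 7.5) slices to a regular 24-gon of circumradius 4.353 (√(r²−h²) with h=1.14 from center) (area = (24/2)·4.353²·sin(360°/24) = 58.86 mm²); Merging all regions: the regions partially overlap — summed areas 1124.83 mm² minus the doubly-counted overlap 389.17 mm² gives 735.66 mm² — area = 735.66 mm²; (whole slice rotated 5° about Z — lengths, areas and connectivity unchanged). At z = 9.36: the cube is not intersected at this z (z outside [0, 6]); the cube at (-1, -0.5) (footprint 13.5×19.5) is included at this height (area 263.25 mm²); the cone at (6, -3): at t=0.506 of its height the radius interpolates to r₁+(r₂−r₁)t = 7.203, giving a regular 24-gon of that circumradius (area = (24/2)·7.203²·sin(360°/24) = 161.13 mm²); the sphere at (14.5, 7.5) does not reach this height (|z−center|=4.860 > r=4.5); Combining (union): the regions partially overlap — summed areas 424.38 mm² minus the doubly-counted overlap 45.44 mm² gives 378.94 mm² — area = 378.94 mm²; (whole slice rotated 5° about Z — lengths, areas and connectivity unchanged). Checking containment: the cross-section at z = 9.36 is a subset of the cross-section at z = 3.36.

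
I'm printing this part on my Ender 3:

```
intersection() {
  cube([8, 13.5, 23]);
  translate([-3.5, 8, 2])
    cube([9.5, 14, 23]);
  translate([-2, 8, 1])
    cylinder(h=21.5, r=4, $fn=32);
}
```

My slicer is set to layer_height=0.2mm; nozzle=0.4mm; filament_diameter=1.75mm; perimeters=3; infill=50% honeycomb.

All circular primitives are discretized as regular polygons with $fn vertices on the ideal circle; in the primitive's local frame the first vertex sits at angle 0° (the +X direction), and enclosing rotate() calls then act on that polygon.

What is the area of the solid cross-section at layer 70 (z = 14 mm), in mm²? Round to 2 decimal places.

At z = 14 mm: the cube is present — its section is the full 8×13.5 rectangle (area 108.00 mm²); the cube at (-3.5, 8) (footprint 9.5×14) is included at this height (area 133.00 mm²); the cylinder at (-2, 8): section is a regular 32-gon, circumradius r=4 (area = (32/2)·4.000²·sin(360°/32) = 49.94 mm²); Keeping only the common overlap: the 9.5×14 cube at (-3.5, 8) partially overlaps the 8×13.5 cube; clipping to the common part keeps 33.00 mm²; the r=4 cylinder at (-2, 8) partially overlaps the running intersection; clipping to the common part keeps 4.86 mm² — area = 4.86 mm². Overall, the cross-section is a single solid region. Net area = 4.86 mm².

4.86 mm²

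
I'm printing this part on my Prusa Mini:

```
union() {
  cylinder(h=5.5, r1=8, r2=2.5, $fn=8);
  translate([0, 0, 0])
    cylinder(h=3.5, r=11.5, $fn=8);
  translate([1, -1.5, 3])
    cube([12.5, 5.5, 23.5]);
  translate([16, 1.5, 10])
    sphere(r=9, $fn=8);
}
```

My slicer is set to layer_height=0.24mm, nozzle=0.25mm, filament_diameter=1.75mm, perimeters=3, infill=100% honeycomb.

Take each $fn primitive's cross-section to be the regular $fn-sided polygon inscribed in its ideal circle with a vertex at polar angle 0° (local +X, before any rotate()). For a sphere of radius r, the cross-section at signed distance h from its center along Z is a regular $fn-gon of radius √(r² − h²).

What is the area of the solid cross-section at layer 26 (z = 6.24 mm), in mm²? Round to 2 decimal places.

At z = 6.24 mm: the cone does not reach this height (z outside [0, 5.5]); the cylinder is not intersected at this z (z outside [0, 3.5]); the cube at (1, -1.5) is present — its section is the full 12.5×5.5 rectangle (area 68.75 mm²); the sphere at (16, 1.5): section is a regular 8-gon, circumradius = √(r²−h²) = √(9²−3.76²) = 8.177 (area = (8/2)·8.177²·sin(360°/8) = 189.12 mm²); Combining (union): the regions partially overlap — summed areas 257.87 mm² minus the doubly-counted overlap 28.06 mm² gives 229.80 mm² — area = 229.80 mm². Overall, the cross-section is a single solid region. Net area = 229.80 mm².

229.80 mm²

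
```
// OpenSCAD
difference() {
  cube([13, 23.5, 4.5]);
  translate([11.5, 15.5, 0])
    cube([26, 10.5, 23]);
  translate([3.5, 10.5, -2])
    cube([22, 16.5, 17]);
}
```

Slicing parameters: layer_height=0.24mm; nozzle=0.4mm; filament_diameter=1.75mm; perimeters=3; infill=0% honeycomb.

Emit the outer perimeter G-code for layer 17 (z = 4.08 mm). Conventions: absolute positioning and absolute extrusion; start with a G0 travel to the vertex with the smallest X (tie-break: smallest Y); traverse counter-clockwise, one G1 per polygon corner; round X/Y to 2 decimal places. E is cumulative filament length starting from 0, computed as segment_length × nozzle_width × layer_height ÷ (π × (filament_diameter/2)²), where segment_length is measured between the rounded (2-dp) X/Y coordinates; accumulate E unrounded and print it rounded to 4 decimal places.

At z = 4.08 mm: the 13×23.5 cube contributes its full rectangle; the cube at (11.5, 15.5) is present — its section is the full 26×10.5 rectangle; the cube at (3.5, 10.5) (footprint 22×16.5) is included at this height; Subtracting the remaining from the first: starting from the 13×23.5 cube, the 26×10.5 cube at (11.5, 15.5) partially overlaps it — only the 12.00 mm² overlap (of its 273.00 mm²) is removed, clipping the outline; the 22×16.5 cube at (3.5, 10.5) partially overlaps it — only the 111.50 mm² overlap (of its 363.00 mm²) is removed, clipping the outline — 1 connected region. The outline is a single polygon with 6 vertices. Extrusion per mm of travel: 0.4 × 0.24 / (π × 0.875²) = 0.039912. Accumulating E over each segment gives final E = 2.9136.

G0 X0.00 Y0.00 Z4.08
G1 X13.00 Y0.00 E0.5189
G1 X13.00 Y10.50 E0.9379
G1 X3.50 Y10.50 E1.3171
G1 X3.50 Y23.50 E1.8360
G1 X0.00 Y23.50 E1.9757
G1 X0.00 Y0.00 E2.9136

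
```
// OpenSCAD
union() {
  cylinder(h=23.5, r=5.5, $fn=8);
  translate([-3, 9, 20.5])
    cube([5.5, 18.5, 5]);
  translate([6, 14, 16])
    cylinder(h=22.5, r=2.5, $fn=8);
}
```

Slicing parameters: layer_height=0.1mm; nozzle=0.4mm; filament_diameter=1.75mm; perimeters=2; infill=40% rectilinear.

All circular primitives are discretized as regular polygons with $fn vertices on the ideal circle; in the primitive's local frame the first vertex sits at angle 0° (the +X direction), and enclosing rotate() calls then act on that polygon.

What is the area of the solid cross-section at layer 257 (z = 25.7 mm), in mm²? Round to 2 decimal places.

At z = 25.7 mm: the cylinder is not intersected at this z (z outside [0, 23.5]); the cube at (-3, 9) is absent (z outside [20.5, 25.5]); the cylinder at (6, 14): section is a regular 8-gon, circumradius r=2.5 (area = (8/2)·2.500²·sin(360°/8) = 17.68 mm²); Merging all regions: only the r=2.5 cylinder at (6, 14) is present, so the union is just that shape — area = 17.68 mm². Overall, the cross-section is a single solid region. Net area = 17.68 mm².

17.68 mm²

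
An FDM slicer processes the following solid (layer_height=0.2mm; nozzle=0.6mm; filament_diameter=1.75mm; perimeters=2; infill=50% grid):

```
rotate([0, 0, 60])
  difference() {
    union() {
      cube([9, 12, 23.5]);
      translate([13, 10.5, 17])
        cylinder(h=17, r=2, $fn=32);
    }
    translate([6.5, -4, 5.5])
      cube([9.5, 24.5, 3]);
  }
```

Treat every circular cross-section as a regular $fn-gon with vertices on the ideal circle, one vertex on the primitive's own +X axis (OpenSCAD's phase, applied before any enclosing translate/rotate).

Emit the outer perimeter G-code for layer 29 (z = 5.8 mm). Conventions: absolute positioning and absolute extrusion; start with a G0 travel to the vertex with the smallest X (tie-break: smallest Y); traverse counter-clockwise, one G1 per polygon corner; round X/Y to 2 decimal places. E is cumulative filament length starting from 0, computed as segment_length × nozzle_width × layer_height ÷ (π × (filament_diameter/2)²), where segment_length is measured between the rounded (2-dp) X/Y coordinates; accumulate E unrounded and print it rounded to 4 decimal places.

G0 X-10.39 Y6.00 Z5.80
G1 X0.00 Y0.00 E0.5986
G1 X3.25 Y5.63 E0.9229
G1 X-7.14 Y11.63 E1.5215
G1 X-10.39 Y6.00 E1.8458

At z = 5.8 mm: the cube is present — its section is the full 9×12 rectangle; the cylinder at (13, 10.5) is not intersected at this z (z outside [17, 34]); Merging all regions: only the 9×12 cube is present, so the union is just that shape — 1 connected region; the 9.5×24.5 cube at (6.5, -4) contributes its full rectangle; Subtracting the remaining from the first: starting from the result so far, the 9.5×24.5 cube at (6.5, -4) partially overlaps it — only the 30.00 mm² overlap (of its 232.75 mm²) is removed, clipping the outline — 1 connected region; (rotated 60° about Z; rotation is an isometry so areas/perimeters/island counts are preserved). The outline is a single polygon with 4 vertices. Extrusion per mm of travel: 0.6 × 0.2 / (π × 0.875²) = 0.049890. Accumulating E over each segment gives final E = 1.8458.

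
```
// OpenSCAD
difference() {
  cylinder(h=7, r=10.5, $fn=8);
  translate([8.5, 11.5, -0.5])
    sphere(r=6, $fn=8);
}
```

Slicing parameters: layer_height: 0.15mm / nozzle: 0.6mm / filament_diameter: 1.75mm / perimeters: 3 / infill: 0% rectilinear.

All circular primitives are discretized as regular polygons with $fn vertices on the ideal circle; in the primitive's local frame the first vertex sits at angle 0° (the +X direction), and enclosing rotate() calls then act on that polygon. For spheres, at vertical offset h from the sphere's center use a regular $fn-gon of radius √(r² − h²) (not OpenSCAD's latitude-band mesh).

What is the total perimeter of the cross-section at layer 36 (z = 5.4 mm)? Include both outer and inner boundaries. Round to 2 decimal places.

At z = 5.4 mm: the r=10.5 cylinder contributes a regular 8-gon of circumradius 10.5 (perimeter = 2·8·10.500·sin(180°/8) = 64.29 mm); the r=6 sphere at (8.5, 11.5) slices to a regular 8-gon of circumradius 1.091 (√(r²−h²) with h=5.9 from center) (perimeter = 2·8·1.091·sin(180°/8) = 6.68 mm); Taking the first minus the rest: starting from the r=10.5 cylinder, the r=6 sphere at (8.5, 11.5) misses the remaining region (no effect) — boundary = 64.29 mm. Overall, the cross-section is a single solid region. Total boundary length (outer) = 64.29 mm.

64.29 mm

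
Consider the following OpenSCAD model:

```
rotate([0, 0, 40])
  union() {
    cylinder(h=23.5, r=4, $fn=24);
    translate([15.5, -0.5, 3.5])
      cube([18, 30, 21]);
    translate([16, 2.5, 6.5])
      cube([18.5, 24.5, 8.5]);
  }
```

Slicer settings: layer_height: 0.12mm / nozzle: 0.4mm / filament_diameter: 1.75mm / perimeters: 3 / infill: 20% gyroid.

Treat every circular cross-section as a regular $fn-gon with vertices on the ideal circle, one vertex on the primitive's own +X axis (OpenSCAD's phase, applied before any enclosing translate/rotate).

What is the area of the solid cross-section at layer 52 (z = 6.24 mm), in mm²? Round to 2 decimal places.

At z = 6.24 mm: the r=4 cylinder contributes a regular 24-gon of circumradius 4 (area = (24/2)·4.000²·sin(360°/24) = 49.69 mm²); the cube at (15.5, -0.5) (footprint 18×30) is included at this height (area 540.00 mm²); the cube at (16, 2.5) is not intersected at this z (z outside [6.5, 15]); Taking the union: the 2 present regions are separate (no shared area or edge), so areas and boundary lengths simply add and each stays a separate island — area = 589.69 mm²; (rotated 40° about Z; rotation is an isometry so areas/perimeters/island counts are preserved). Overall, the cross-section has 2 separate islands. Net area = 589.69 mm².

589.69 mm²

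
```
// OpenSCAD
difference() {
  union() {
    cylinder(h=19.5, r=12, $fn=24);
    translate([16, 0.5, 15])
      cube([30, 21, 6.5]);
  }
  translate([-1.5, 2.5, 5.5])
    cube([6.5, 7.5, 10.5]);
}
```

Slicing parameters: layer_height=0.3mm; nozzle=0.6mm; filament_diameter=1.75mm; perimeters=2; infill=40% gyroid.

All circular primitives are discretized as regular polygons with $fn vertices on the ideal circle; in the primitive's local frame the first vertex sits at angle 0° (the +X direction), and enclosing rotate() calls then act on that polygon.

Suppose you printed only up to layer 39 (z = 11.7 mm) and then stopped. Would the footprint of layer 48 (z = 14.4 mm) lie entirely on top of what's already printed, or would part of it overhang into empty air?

Compare the two slices. At z = 11.7: the r=12 cylinder gives a regular 24-gon of circumradius 12 (constant along its height) (area = (24/2)·12.000²·sin(360°/24) = 447.24 mm²); the cube at (16, 0.5) does not reach this height (z outside [15, 21.5]); Combining (union): only the r=12 cylinder is present, so the union is just that shape — area = 447.24 mm²; the cube at (-1.5, 2.5) (footprint 6.5×7.5) is included at this height (area 48.75 mm²); Subtracting the remaining from the first: starting from that combined region (447.24 mm²), the 6.5×7.5 cube at (-1.5, 2.5) lies wholly inside it (removes its full 48.75 mm² and its 28.00 mm outline becomes a hole wall) — area = 398.49 mm². At z = 14.4: the r=12 cylinder gives a regular 24-gon of circumradius 12 (constant along its height) (area = (24/2)·12.000²·sin(360°/24) = 447.24 mm²); the cube at (16, 0.5) does not reach this height (z outside [15, 21.5]); Taking the union: only the r=12 cylinder is present, so the union is just that shape — area = 447.24 mm²; the cube at (-1.5, 2.5) is present — its section is the full 6.5×7.5 rectangle (area 48.75 mm²); Subtracting the remaining from the first: starting from that combined region (447.24 mm²), the 6.5×7.5 cube at (-1.5, 2.5) lies wholly inside it (removes its full 48.75 mm² and its 28.00 mm outline becomes a hole wall) — area = 398.49 mm². Checking containment: the cross-section at z = 14.4 is a subset of the cross-section at z = 11.7.

entirely on top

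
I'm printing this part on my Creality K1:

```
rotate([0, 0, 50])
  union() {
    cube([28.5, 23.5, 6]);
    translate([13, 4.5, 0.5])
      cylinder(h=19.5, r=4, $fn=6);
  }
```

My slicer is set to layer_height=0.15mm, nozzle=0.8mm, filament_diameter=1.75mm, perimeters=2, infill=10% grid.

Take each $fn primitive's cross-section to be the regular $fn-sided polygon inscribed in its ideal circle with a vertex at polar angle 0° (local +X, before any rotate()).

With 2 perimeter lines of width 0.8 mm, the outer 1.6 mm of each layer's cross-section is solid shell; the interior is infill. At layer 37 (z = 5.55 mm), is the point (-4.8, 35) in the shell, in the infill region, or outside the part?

At z = 5.55 mm: the cube is present — its section is the full 28.5×23.5 rectangle; the r=4 cylinder at (13, 4.5) contributes a regular 6-gon of circumradius 4; Taking the union: the r=4 cylinder at (13, 4.5) lies entirely inside the 28.5×23.5 cube, so the union is just the 28.5×23.5 cube — 1 connected region; (rotated 50° about Z; rotation is an isometry so areas/perimeters/island counts are preserved). Overall, the cross-section is a single solid region. Undo the 50° rotation: the query point maps to (23.726, 26.175) in the un-rotated model frame. The nearest boundary edge runs (0.00, 23.50)→(28.50, 23.50); distance from the point to it = 2.67 mm. The point is not inside any of the regions above, so it lies outside the cross-section (2.67 mm from the nearest boundary).

outside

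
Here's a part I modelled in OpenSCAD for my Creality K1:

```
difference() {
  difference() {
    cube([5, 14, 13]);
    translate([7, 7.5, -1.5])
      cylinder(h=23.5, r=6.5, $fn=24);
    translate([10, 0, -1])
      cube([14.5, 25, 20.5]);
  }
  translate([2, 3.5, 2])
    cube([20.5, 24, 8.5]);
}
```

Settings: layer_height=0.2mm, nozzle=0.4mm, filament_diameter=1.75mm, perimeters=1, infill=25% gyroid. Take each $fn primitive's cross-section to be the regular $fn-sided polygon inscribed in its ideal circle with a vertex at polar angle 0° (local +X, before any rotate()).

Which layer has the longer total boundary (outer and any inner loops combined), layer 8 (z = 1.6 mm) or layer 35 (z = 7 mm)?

Layer 8 (z = 1.6): the 5×14 cube contributes its full rectangle (perimeter 38.00 mm); the r=6.5 cylinder at (7, 7.5) gives a regular 24-gon of circumradius 6.5 (constant along its height) (perimeter = 2·24·6.500·sin(180°/24) = 40.72 mm); the cube at (10, 0) is present — its section is the full 14.5×25 rectangle (perimeter 79.00 mm); Subtracting the remaining from the first: starting from the 5×14 cube, the r=6.5 cylinder at (7, 7.5) partially overlaps it — only the 40.17 mm² overlap (of its 131.22 mm²) is removed, clipping the outline; the 14.5×25 cube at (10, 0) misses the remaining region (no effect) — boundary = 41.99 mm; the cube at (2, 3.5) does not reach this height (z outside [2, 10.5]); Subtracting the remaining from the first: none of the subtracted shapes is present at this height, so the result so far is unchanged — boundary = 41.99 mm. So its perimeter = 41.99 mm. Layer 35 (z = 7): the 5×14 cube contributes its full rectangle (perimeter 38.00 mm); the cylinder at (7, 7.5): section is a regular 24-gon, circumradius r=6.5 (perimeter = 2·24·6.500·sin(180°/24) = 40.72 mm); the cube at (10, 0) (footprint 14.5×25) is included at this height (perimeter 79.00 mm); After the difference (first − rest): starting from the 5×14 cube, the r=6.5 cylinder at (7, 7.5) partially overlaps it — only the 40.17 mm² overlap (of its 131.22 mm²) is removed, clipping the outline; the 14.5×25 cube at (10, 0) misses the remaining region (no effect) — boundary = 41.99 mm; the cube at (2, 3.5) is present — its section is the full 20.5×24 rectangle (perimeter 89.00 mm); After the difference (first − rest): starting from the result so far, the 20.5×24 cube at (2, 3.5) partially overlaps it — only the 3.51 mm² overlap (of its 492.00 mm²) is removed, clipping the outline — boundary = 37.35 mm. So its perimeter = 37.35 mm. Layer 8 is larger (41.99 vs 37.35 mm).

layer 8 (z = 1.6 mm)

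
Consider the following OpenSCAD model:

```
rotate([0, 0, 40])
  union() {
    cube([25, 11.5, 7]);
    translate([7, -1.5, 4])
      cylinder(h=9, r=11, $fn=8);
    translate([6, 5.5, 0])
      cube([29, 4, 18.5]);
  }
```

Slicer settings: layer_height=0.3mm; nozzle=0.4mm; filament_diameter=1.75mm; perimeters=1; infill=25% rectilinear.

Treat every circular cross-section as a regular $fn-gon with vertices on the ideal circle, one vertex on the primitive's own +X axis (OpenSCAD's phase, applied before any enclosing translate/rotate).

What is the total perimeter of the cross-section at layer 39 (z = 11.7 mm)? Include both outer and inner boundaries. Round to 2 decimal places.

110.32 mm

At z = 11.7 mm: the cube is not intersected at this z (z outside [0, 7]); the r=11 cylinder at (7, -1.5) gives a regular 8-gon of circumradius 11 (constant along its height) (perimeter = 2·8·11.000·sin(180°/8) = 67.35 mm); the 29×4 cube at (6, 5.5) contributes its full rectangle (perimeter 66.00 mm); Combining (union): the regions partially overlap (shared area 22.50 mm²), so the edge portions inside another operand are dropped and the merged outline is re-measured after clipping — boundary = 110.32 mm; (whole slice rotated 40° about Z — lengths, areas and connectivity unchanged). Overall, the cross-section is a single solid region. Total boundary length (outer) = 110.32 mm.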